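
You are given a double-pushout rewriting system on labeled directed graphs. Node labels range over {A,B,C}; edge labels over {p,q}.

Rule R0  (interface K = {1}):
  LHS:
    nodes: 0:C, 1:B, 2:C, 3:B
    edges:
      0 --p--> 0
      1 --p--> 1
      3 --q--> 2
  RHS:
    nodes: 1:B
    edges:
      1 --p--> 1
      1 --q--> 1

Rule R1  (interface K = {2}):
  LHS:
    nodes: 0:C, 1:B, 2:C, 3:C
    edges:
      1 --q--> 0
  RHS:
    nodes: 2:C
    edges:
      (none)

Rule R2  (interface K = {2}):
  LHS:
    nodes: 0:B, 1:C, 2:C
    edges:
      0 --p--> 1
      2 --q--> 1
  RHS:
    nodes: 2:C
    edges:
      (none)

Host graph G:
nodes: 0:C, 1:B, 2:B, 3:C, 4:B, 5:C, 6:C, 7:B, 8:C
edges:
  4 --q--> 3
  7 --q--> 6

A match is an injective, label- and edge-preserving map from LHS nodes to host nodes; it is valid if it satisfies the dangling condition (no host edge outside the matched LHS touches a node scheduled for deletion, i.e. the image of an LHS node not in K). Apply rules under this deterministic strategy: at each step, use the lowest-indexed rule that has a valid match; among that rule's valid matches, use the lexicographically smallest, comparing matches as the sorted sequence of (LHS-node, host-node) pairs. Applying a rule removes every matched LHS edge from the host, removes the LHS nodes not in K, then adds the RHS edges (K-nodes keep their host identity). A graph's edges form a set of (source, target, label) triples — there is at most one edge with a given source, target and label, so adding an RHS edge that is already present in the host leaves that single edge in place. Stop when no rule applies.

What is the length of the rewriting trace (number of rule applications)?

initial: |V|=9 |E|=2  E = 4-q->3 7-q->6
step 1: apply R1 at {0↦3, 1↦4, 2↦0, 3↦5}  → |V|=6 |E|=1  E = 7-q->6
step 2: apply R1 at {0↦6, 1↦7, 2↦0, 3↦8}  → |V|=3 |E|=0  E = ∅
final graph: no rule applies after step 2

Answer: 2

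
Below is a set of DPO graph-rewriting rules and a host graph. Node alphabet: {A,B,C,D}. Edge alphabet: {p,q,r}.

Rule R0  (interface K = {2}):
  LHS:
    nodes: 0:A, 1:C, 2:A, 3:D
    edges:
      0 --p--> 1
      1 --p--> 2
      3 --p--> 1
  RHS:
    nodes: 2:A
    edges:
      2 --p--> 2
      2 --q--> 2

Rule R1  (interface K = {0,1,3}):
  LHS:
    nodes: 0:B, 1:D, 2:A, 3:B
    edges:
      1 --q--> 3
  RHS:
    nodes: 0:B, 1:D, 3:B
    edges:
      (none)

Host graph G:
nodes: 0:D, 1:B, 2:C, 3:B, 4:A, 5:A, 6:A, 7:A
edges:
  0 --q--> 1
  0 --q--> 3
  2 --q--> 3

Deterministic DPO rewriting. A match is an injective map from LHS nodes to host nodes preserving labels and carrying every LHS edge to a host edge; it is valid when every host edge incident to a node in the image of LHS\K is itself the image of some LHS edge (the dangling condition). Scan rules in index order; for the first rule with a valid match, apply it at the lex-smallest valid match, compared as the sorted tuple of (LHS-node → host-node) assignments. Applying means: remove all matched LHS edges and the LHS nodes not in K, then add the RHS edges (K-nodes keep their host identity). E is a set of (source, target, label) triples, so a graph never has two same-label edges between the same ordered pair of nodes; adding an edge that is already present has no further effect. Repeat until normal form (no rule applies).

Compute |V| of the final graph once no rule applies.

Answer: 6

Steps:
[0] host  ⇒  8 nodes, 3 edges  {0-q->1 0-q->3 2-q->3}
[1] R1 @ {0↦1, 1↦0, 2↦4, 3↦3}  ⇒  7 nodes, 2 edges  {0-q->1 2-q->3}
[2] R1 @ {0↦3, 1↦0, 2↦5, 3↦1}  ⇒  6 nodes, 1 edges  {2-q->3}
final graph: no rule applies after step 2
NF nodes: {0:D, 1:B, 2:C, 3:B, 6:A, 7:A}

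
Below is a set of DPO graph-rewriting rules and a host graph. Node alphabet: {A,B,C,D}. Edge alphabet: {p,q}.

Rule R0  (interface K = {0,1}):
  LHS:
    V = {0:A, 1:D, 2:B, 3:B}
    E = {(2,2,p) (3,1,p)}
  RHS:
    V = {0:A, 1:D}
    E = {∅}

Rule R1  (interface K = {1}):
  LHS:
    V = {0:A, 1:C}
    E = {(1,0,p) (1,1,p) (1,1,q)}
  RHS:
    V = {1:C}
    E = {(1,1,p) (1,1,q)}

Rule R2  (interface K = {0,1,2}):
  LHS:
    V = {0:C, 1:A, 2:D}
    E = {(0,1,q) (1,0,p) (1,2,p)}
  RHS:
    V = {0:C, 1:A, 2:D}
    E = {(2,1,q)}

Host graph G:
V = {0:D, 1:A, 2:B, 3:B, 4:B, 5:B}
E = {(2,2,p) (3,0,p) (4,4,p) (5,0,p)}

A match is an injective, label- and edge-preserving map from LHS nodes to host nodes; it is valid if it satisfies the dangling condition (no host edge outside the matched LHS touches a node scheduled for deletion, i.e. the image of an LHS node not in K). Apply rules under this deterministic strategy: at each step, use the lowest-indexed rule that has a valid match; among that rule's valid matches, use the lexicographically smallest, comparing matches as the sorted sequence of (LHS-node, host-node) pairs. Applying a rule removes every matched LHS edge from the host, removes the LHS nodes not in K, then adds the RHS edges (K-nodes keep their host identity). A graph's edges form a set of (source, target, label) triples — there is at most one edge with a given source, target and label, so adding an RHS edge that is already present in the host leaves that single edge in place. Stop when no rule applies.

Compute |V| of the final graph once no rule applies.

Answer: 2

Steps:
start.  V:6 E:4  edges: 2-p->2 3-p->0 4-p->4 5-p->0
1. fire R0 via {0↦1, 1↦0, 2↦2, 3↦3}  →  V:4 E:2  edges: 4-p->4 5-p->0
2. fire R0 via {0↦1, 1↦0, 2↦4, 3↦5}  →  V:2 E:0  edges: ∅
final graph: no rule applies after step 2
NF nodes: {0:D, 1:A}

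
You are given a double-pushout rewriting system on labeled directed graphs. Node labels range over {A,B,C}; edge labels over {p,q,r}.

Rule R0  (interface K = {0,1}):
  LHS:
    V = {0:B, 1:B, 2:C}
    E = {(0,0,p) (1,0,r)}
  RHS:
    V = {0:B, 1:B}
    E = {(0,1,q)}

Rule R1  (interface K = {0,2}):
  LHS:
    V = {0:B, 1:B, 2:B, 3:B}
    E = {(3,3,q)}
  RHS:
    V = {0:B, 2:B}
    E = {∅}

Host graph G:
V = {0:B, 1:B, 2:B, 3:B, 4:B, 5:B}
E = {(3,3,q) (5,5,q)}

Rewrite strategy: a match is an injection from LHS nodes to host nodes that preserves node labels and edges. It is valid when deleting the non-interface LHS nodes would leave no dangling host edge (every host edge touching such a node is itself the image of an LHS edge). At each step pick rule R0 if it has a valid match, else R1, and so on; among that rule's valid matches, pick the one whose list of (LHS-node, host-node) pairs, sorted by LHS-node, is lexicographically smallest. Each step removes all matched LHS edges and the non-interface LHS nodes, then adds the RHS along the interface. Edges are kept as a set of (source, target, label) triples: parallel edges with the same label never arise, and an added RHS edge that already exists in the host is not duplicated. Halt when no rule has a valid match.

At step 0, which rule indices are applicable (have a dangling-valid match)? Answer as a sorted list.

Answer: [R1]

Steps:
R0: no valid match — LHS pattern not found
R1: 96 valid matches — {0↦0, 1↦1, 2↦2, 3↦3}, {0↦0, 1↦1, 2↦2, 3↦5}, {0↦0, 1↦1, 2↦3, 3↦5} (+93 more)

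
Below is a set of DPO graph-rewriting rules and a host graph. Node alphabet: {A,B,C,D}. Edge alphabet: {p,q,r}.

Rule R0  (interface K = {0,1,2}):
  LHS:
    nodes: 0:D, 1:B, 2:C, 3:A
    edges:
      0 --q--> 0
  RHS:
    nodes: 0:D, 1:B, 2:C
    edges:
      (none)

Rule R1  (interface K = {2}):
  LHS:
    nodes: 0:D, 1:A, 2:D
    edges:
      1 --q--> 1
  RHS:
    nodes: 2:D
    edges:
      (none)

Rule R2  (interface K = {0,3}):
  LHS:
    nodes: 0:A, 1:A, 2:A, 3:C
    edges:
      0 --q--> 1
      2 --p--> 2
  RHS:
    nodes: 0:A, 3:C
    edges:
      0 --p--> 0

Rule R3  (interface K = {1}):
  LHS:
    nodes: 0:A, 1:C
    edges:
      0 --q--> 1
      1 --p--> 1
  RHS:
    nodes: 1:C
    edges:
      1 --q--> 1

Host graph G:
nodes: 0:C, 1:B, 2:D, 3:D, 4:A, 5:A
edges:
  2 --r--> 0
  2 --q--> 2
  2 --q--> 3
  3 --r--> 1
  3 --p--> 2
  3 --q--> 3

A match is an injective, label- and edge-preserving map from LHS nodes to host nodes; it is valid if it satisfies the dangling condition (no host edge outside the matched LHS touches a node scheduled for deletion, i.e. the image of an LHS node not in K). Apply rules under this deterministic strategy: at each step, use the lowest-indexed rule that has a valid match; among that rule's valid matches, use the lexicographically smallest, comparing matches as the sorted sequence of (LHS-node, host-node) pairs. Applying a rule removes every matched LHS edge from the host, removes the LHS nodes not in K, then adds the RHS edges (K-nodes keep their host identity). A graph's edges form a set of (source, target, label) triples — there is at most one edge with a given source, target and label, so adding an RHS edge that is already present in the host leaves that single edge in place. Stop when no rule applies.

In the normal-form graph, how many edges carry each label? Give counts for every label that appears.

[0] host  ⇒  6 nodes, 6 edges  {2-r->0 2-q->2 2-q->3 3-r->1 3-p->2 3-q->3}
[1] R0 @ {0↦2, 1↦1, 2↦0, 3↦4}  ⇒  5 nodes, 5 edges  {2-r->0 2-q->3 3-r->1 3-p->2 3-q->3}
[2] R0 @ {0↦3, 1↦1, 2↦0, 3↦5}  ⇒  4 nodes, 4 edges  {2-r->0 2-q->3 3-r->1 3-p->2}
halt: no rule applies after step 2
NF edges: [(2, 0, 'r'), (2, 3, 'q'), (3, 1, 'r'), (3, 2, 'p')]

Answer: p:1 q:1 r:2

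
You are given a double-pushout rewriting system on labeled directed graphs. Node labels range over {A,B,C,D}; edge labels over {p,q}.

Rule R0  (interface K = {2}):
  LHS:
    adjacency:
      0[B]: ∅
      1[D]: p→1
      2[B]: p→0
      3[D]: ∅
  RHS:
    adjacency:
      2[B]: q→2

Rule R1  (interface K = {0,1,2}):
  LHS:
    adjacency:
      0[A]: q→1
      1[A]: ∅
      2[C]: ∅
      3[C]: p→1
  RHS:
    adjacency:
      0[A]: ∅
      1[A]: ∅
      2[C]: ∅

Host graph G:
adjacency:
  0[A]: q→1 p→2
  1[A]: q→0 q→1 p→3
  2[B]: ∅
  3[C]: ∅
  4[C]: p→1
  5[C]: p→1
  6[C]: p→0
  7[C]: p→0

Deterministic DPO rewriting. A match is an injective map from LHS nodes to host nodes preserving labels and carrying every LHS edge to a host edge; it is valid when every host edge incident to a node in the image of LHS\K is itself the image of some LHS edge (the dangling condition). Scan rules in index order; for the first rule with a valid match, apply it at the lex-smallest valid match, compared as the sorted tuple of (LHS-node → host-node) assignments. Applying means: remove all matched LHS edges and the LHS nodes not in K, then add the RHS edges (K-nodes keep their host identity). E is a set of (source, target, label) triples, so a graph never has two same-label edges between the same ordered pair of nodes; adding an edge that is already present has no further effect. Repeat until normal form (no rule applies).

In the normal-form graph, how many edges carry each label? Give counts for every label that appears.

[0] host  ⇒  8 nodes, 9 edges  {0-q->1 0-p->2 1-q->0 1-q->1 1-p->3 4-p->1 5-p->1 6-p->0 7-p->0}
[1] R1 @ {0↦0, 1↦1, 2↦3, 3↦4}  ⇒  7 nodes, 7 edges  {0-p->2 1-q->0 1-q->1 1-p->3 5-p->1 6-p->0 7-p->0}
[2] R1 @ {0↦1, 1↦0, 2↦3, 3↦6}  ⇒  6 nodes, 5 edges  {0-p->2 1-q->1 1-p->3 5-p->1 7-p->0}
normal form: no rule applies after step 2
NF edges: [(0, 2, 'p'), (1, 1, 'q'), (1, 3, 'p'), (5, 1, 'p'), (7, 0, 'p')]

Answer: p:4 q:1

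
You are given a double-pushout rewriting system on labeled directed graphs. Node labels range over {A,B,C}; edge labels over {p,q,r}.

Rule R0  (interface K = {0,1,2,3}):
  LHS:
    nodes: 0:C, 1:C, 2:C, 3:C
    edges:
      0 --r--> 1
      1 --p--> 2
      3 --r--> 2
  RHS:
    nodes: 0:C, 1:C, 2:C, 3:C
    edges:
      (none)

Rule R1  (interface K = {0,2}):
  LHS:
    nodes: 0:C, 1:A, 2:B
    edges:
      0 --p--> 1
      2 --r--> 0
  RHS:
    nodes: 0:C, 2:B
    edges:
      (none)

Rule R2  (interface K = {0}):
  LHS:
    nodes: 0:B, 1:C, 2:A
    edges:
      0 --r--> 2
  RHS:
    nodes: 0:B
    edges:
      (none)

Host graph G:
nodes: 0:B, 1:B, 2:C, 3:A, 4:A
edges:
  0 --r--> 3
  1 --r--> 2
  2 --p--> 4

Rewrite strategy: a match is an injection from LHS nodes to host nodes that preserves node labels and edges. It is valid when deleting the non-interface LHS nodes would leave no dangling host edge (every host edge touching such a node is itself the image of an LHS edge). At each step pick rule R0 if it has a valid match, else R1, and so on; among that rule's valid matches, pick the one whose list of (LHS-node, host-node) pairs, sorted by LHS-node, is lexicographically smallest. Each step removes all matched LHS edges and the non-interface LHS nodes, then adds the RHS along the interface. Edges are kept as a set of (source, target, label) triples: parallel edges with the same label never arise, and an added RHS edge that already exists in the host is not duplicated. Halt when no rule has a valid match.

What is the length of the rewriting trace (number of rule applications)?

Answer: 2

Derivation:
initial: |V|=5 |E|=3  E = 0-r->3 1-r->2 2-p->4
step 1: apply R1 at {0↦2, 1↦4, 2↦1}  → |V|=4 |E|=1  E = 0-r->3
step 2: apply R2 at {0↦0, 1↦2, 2↦3}  → |V|=2 |E|=0  E = ∅
final graph: no rule applies after step 2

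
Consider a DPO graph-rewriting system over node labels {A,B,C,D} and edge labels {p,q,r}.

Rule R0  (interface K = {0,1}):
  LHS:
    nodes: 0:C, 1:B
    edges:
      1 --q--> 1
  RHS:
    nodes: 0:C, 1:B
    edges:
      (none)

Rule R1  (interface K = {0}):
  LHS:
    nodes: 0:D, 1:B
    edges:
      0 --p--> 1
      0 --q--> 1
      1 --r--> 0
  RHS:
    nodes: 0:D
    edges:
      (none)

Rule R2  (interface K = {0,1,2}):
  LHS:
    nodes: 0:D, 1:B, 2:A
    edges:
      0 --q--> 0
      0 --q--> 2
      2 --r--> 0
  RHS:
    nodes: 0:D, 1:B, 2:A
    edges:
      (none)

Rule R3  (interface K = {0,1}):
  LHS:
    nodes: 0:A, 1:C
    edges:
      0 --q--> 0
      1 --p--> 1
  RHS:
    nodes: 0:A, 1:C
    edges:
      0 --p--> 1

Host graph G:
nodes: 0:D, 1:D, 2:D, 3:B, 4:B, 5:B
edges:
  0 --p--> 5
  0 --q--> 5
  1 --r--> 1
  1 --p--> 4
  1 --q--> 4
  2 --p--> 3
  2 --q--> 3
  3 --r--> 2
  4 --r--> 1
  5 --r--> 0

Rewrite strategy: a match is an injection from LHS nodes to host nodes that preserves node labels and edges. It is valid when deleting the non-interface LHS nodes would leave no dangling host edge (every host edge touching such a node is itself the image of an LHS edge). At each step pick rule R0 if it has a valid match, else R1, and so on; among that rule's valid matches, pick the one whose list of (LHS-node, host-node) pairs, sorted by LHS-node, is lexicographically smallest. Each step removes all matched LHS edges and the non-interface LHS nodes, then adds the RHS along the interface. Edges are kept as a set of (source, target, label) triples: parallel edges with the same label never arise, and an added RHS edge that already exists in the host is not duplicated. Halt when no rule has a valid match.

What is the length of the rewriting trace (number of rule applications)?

Answer: 3

Derivation:
initial: |V|=6 |E|=10  E = 0-p->5 0-q->5 1-r->1 1-p->4 1-q->4 2-p->3 2-q->3 3-r->2 4-r->1 5-r->0
step 1: apply R1 at {0↦0, 1↦5}  → |V|=5 |E|=7  E = 1-r->1 1-p->4 1-q->4 2-p->3 2-q->3 3-r->2 4-r->1
step 2: apply R1 at {0↦1, 1↦4}  → |V|=4 |E|=4  E = 1-r->1 2-p->3 2-q->3 3-r->2
step 3: apply R1 at {0↦2, 1↦3}  → |V|=3 |E|=1  E = 1-r->1
halt: no rule applies after step 3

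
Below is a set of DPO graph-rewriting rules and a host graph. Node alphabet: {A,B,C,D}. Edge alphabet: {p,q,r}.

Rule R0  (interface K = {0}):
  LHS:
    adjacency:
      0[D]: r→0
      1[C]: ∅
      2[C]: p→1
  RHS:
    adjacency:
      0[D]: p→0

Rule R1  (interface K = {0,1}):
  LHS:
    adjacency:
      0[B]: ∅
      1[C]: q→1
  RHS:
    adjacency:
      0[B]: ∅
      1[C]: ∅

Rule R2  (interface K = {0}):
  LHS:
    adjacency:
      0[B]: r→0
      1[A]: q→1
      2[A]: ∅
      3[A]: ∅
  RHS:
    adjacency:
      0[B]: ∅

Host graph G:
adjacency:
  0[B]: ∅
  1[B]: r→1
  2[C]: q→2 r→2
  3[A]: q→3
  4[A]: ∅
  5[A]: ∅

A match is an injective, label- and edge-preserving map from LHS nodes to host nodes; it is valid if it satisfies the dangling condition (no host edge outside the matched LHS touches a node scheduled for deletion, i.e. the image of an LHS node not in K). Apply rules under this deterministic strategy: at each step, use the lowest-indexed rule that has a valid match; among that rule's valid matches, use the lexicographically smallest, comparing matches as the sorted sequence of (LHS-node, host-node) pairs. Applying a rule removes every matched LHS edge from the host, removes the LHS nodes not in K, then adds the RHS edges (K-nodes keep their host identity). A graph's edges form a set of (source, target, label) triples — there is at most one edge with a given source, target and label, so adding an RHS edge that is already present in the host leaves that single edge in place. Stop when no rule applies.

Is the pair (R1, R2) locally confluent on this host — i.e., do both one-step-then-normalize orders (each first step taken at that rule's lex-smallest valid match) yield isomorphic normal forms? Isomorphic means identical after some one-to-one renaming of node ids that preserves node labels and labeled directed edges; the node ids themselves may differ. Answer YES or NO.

branch R1-first: apply at {0↦0, 1↦2} → |E|=3, then 1 more step(s) → NF |V|=3 |E|=1 V={0:B, 1:B, 2:C} E=2-r->2
branch R2-first: apply at {0↦1, 1↦3, 2↦4, 3↦5} → |E|=2, then 1 more step(s) → NF |V|=3 |E|=1 V={0:B, 1:B, 2:C} E=2-r->2
graphs isomorphic (equal up to label-preserving node renaming)

Answer: YES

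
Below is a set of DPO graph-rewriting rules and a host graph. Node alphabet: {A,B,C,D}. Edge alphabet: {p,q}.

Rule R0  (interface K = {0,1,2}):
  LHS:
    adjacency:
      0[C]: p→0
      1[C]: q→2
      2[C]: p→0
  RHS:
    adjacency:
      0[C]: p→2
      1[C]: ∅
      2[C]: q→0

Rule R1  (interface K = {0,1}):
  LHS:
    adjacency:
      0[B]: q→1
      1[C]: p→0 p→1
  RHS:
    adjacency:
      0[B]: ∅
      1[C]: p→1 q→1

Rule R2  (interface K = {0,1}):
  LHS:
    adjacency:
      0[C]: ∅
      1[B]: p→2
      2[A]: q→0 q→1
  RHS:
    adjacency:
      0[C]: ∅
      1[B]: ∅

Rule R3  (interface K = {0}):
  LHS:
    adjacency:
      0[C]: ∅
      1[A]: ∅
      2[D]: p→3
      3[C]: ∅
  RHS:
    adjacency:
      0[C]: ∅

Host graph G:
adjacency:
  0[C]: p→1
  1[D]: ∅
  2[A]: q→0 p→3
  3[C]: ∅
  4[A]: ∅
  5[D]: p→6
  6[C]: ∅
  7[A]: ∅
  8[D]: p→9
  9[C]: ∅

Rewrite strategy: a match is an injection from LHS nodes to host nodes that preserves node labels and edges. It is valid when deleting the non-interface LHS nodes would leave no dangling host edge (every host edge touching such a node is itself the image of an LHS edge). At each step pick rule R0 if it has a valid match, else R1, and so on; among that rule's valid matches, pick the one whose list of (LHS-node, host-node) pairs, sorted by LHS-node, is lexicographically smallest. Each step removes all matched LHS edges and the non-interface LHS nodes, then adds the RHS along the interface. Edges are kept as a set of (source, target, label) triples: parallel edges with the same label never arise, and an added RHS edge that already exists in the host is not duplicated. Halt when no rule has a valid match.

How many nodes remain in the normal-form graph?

Answer: 4

Derivation:
[0] host  ⇒  10 nodes, 5 edges  {0-p->1 2-q->0 2-p->3 5-p->6 8-p->9}
[1] R3 @ {0↦0, 1↦4, 2↦5, 3↦6}  ⇒  7 nodes, 4 edges  {0-p->1 2-q->0 2-p->3 8-p->9}
[2] R3 @ {0↦0, 1↦7, 2↦8, 3↦9}  ⇒  4 nodes, 3 edges  {0-p->1 2-q->0 2-p->3}
halt: no rule applies after step 2
NF nodes: {0:C, 1:D, 2:A, 3:C}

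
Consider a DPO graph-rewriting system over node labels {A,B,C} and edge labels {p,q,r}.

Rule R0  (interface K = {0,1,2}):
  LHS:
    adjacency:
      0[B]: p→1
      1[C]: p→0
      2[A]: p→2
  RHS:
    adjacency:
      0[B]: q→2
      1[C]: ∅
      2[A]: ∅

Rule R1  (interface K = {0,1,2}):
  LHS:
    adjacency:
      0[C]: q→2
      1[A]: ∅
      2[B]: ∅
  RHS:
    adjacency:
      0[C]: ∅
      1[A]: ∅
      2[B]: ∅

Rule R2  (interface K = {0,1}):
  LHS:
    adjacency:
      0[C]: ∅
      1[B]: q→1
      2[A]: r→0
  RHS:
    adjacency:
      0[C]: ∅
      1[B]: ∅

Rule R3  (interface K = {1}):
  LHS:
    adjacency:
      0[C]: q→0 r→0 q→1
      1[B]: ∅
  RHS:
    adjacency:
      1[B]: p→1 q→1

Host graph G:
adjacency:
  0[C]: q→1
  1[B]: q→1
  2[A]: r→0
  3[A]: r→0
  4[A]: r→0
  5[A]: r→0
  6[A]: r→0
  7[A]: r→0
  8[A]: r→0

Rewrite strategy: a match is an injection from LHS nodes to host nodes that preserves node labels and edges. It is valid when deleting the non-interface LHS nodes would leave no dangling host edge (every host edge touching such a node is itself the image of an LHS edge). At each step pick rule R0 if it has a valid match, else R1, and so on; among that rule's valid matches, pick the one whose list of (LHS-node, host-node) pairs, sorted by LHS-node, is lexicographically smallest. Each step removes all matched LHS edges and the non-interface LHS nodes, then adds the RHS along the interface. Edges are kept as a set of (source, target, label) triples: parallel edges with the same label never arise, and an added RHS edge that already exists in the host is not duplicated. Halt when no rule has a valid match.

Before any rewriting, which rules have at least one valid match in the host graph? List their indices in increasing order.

R0: no valid match — LHS pattern not found
R1: 7 valid matches — {0↦0, 1↦2, 2↦1}, {0↦0, 1↦3, 2↦1}, {0↦0, 1↦4, 2↦1} (+4 more)
R2: 7 valid matches — {0↦0, 1↦1, 2↦2}, {0↦0, 1↦1, 2↦3}, {0↦0, 1↦1, 2↦4} (+4 more)
R3: no valid match — LHS pattern not found

Answer: [R1,R2]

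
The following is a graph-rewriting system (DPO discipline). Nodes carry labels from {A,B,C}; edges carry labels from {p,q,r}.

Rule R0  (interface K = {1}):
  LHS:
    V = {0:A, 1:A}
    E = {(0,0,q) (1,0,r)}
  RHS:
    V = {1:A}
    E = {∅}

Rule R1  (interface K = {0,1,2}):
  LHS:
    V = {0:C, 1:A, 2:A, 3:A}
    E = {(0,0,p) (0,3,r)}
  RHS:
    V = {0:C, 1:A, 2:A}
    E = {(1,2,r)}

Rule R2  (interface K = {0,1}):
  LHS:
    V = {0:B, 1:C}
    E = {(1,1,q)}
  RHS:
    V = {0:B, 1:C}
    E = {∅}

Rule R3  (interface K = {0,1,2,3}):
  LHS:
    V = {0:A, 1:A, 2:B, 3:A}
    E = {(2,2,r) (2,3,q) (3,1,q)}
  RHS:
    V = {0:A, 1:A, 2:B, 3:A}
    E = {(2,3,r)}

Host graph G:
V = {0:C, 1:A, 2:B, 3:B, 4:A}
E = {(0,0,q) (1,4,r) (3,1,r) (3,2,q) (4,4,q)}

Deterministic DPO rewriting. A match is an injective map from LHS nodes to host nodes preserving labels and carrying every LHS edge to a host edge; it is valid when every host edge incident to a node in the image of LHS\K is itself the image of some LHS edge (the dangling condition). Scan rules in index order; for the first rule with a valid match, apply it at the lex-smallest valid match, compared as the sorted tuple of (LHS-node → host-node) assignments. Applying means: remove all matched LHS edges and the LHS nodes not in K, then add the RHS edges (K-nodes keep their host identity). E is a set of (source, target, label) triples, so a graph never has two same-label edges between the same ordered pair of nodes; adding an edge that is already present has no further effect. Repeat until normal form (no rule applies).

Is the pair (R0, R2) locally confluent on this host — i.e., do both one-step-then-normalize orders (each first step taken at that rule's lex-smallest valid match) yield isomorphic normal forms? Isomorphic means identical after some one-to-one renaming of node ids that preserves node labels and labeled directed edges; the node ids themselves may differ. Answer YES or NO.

branch R0-first: apply at {0↦4, 1↦1} → |E|=3, then 1 more step(s) → NF |V|=4 |E|=2 V={0:C, 1:A, 2:B, 3:B} E=3-r->1 3-q->2
branch R2-first: apply at {0↦2, 1↦0} → |E|=4, then 1 more step(s) → NF |V|=4 |E|=2 V={0:C, 1:A, 2:B, 3:B} E=3-r->1 3-q->2
graphs isomorphic (equal up to label-preserving node renaming)

Answer: YES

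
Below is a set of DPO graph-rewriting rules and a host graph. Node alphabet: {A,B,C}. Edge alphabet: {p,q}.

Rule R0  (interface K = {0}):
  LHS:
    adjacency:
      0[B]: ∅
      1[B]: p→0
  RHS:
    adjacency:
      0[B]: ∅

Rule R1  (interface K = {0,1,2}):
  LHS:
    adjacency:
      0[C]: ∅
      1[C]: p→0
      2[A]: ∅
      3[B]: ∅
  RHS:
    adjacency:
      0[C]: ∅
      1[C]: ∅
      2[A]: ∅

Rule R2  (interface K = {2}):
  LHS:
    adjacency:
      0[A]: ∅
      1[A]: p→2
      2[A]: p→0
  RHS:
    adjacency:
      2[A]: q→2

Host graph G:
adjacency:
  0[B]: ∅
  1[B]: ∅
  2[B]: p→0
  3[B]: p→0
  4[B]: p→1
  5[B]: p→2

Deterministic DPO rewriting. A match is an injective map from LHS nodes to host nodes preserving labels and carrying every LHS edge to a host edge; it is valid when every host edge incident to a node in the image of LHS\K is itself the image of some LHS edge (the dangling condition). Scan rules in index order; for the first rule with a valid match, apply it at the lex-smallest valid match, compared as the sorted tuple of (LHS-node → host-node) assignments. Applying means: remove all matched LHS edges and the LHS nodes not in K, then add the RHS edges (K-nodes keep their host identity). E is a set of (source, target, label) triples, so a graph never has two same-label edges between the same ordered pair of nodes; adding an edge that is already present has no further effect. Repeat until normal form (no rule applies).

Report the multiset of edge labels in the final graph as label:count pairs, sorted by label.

Answer: (no edges)

Rewrite trace:
[0] host  ⇒  6 nodes, 4 edges  {2-p->0 3-p->0 4-p->1 5-p->2}
[1] R0 @ {0↦0, 1↦3}  ⇒  5 nodes, 3 edges  {2-p->0 4-p->1 5-p->2}
[2] R0 @ {0↦1, 1↦4}  ⇒  4 nodes, 2 edges  {2-p->0 5-p->2}
[3] R0 @ {0↦2, 1↦5}  ⇒  3 nodes, 1 edges  {2-p->0}
[4] R0 @ {0↦0, 1↦2}  ⇒  2 nodes, 0 edges  {∅}
normal form: no rule applies after step 4
NF edges: []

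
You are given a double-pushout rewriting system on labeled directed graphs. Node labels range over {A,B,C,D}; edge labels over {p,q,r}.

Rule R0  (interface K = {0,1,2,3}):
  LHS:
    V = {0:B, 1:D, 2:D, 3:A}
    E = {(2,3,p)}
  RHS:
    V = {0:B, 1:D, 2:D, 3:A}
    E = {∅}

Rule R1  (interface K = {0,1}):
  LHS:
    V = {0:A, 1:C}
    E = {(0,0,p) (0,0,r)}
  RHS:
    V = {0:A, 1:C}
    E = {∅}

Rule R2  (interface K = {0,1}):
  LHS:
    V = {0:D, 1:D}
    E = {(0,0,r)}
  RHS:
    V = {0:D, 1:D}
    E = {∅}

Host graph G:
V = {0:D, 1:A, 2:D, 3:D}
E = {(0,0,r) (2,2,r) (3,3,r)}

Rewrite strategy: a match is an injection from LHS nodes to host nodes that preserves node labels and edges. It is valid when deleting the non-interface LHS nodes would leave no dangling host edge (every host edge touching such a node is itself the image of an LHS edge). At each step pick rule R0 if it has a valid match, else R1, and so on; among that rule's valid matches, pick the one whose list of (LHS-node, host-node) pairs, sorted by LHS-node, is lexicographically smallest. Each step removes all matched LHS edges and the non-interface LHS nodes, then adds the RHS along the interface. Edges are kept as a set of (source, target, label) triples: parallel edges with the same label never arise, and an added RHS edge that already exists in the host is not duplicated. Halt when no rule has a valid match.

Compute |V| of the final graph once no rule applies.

initial: |V|=4 |E|=3  E = 0-r->0 2-r->2 3-r->3
step 1: apply R2 at {0↦0, 1↦2}  → |V|=4 |E|=2  E = 2-r->2 3-r->3
step 2: apply R2 at {0↦2, 1↦0}  → |V|=4 |E|=1  E = 3-r->3
step 3: apply R2 at {0↦3, 1↦0}  → |V|=4 |E|=0  E = ∅
normal form: no rule applies after step 3
NF nodes: {0:D, 1:A, 2:D, 3:D}

Answer: 4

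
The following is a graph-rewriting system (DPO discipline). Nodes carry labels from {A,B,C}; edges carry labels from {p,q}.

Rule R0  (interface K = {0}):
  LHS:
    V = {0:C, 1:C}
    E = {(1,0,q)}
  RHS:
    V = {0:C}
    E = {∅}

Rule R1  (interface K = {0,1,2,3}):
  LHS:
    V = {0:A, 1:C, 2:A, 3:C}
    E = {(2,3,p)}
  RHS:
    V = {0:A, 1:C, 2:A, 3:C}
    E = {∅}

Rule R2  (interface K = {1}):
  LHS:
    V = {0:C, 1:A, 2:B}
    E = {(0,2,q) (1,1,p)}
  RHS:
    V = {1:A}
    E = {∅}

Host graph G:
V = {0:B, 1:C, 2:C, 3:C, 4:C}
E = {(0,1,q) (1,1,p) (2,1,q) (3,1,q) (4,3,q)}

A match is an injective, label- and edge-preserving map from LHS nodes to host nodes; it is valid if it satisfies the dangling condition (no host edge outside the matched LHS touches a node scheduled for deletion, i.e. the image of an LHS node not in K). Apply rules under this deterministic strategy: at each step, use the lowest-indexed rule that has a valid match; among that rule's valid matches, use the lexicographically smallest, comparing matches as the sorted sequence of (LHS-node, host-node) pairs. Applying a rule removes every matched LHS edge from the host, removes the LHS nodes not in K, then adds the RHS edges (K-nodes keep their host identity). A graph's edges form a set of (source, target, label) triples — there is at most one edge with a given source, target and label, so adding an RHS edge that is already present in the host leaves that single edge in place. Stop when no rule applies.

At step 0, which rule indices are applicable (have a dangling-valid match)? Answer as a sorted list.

R0: 2 valid matches — {0↦1, 1↦2}, {0↦3, 1↦4}
R1: no valid match — LHS pattern not found
R2: no valid match — LHS pattern not found

Answer: [R0]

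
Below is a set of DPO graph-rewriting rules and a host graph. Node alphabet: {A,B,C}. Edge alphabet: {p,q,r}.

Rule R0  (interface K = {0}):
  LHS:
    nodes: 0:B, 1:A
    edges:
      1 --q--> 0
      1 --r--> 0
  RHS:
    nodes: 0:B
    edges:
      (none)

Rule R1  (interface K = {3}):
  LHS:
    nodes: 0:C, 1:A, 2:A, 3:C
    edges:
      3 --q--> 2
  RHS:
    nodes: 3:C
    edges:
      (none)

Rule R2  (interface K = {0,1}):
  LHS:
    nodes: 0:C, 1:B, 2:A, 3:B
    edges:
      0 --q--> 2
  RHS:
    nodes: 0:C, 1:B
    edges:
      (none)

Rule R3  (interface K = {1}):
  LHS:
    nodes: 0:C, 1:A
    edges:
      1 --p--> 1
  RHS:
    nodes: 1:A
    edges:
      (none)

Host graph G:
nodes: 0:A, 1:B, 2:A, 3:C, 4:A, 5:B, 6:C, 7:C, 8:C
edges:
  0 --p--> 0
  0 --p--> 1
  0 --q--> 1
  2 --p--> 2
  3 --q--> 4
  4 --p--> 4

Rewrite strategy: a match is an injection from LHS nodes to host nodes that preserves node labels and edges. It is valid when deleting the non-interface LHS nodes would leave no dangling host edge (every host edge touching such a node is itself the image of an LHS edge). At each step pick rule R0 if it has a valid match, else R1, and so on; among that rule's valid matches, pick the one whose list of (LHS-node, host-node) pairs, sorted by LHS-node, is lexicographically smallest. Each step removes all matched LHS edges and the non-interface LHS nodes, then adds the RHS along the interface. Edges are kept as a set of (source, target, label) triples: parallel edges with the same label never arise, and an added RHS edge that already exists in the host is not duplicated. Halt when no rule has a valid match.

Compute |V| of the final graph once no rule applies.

Answer: 4

Rewrite trace:
start.  V:9 E:6  edges: 0-p->0 0-p->1 0-q->1 2-p->2 3-q->4 4-p->4
1. fire R3 via {0↦6, 1↦0}  →  V:8 E:5  edges: 0-p->1 0-q->1 2-p->2 3-q->4 4-p->4
2. fire R3 via {0↦7, 1↦2}  →  V:7 E:4  edges: 0-p->1 0-q->1 3-q->4 4-p->4
3. fire R3 via {0↦8, 1↦4}  →  V:6 E:3  edges: 0-p->1 0-q->1 3-q->4
4. fire R2 via {0↦3, 1↦1, 2↦4, 3↦5}  →  V:4 E:2  edges: 0-p->1 0-q->1
final graph: no rule applies after step 4
NF nodes: {0:A, 1:B, 2:A, 3:C}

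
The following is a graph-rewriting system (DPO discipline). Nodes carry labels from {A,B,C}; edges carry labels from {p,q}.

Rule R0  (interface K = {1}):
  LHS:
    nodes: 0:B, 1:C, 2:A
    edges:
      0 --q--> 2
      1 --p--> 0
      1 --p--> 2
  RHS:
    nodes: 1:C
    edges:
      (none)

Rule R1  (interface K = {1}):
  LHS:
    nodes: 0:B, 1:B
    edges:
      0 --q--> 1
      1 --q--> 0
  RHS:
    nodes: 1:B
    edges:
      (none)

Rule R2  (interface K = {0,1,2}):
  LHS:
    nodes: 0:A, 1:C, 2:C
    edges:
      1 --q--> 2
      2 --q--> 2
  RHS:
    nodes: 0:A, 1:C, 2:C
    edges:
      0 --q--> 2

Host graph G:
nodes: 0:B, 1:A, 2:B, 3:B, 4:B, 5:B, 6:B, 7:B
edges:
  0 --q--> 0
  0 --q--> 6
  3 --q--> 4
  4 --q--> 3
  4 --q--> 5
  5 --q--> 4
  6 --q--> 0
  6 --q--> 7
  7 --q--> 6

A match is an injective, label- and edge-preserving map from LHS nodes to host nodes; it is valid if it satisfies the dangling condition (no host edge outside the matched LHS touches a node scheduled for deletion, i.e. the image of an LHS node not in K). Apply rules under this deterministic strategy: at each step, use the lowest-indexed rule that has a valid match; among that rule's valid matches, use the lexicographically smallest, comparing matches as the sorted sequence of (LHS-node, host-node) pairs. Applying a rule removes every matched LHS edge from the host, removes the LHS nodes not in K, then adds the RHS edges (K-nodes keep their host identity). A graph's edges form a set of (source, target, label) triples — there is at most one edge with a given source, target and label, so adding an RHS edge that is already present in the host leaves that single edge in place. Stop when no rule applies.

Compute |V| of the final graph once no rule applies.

Answer: 4

Derivation:
[0] host  ⇒  8 nodes, 9 edges  {0-q->0 0-q->6 3-q->4 4-q->3 4-q->5 5-q->4 6-q->0 6-q->7 7-q->6}
[1] R1 @ {0↦3, 1↦4}  ⇒  7 nodes, 7 edges  {0-q->0 0-q->6 4-q->5 5-q->4 6-q->0 6-q->7 7-q->6}
[2] R1 @ {0↦4, 1↦5}  ⇒  6 nodes, 5 edges  {0-q->0 0-q->6 6-q->0 6-q->7 7-q->6}
[3] R1 @ {0↦7, 1↦6}  ⇒  5 nodes, 3 edges  {0-q->0 0-q->6 6-q->0}
[4] R1 @ {0↦6, 1↦0}  ⇒  4 nodes, 1 edges  {0-q->0}
normal form: no rule applies after step 4
NF nodes: {0:B, 1:A, 2:B, 5:B}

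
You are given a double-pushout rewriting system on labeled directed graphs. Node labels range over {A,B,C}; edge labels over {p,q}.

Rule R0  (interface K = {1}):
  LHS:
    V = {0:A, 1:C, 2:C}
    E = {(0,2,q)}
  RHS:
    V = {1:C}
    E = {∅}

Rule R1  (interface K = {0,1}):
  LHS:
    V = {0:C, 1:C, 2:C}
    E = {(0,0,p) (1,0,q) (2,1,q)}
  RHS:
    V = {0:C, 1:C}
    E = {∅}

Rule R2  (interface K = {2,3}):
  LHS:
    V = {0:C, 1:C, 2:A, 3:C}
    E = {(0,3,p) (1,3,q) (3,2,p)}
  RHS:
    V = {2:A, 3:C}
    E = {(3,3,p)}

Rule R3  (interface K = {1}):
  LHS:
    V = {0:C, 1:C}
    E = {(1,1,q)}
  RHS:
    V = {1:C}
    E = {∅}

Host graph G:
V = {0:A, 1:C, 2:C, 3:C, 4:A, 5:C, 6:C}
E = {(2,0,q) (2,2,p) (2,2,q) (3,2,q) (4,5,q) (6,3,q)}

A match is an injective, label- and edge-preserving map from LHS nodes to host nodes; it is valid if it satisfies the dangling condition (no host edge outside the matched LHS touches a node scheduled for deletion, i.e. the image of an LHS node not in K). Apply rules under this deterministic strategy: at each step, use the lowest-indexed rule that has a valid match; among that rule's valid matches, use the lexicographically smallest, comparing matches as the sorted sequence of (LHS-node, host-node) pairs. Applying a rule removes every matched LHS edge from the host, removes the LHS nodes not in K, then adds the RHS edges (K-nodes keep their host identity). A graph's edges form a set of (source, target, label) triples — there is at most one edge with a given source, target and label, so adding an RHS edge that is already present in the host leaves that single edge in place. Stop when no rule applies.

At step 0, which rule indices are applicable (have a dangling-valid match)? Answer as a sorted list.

R0: 4 valid matches — {0↦4, 1↦1, 2↦5}, {0↦4, 1↦2, 2↦5}, {0↦4, 1↦3, 2↦5} (+1 more)
R1: 1 valid match — {0↦2, 1↦3, 2↦6}
R2: no valid match — LHS pattern not found
R3: 1 valid match — {0↦1, 1↦2}

Answer: [R0,R1,R3]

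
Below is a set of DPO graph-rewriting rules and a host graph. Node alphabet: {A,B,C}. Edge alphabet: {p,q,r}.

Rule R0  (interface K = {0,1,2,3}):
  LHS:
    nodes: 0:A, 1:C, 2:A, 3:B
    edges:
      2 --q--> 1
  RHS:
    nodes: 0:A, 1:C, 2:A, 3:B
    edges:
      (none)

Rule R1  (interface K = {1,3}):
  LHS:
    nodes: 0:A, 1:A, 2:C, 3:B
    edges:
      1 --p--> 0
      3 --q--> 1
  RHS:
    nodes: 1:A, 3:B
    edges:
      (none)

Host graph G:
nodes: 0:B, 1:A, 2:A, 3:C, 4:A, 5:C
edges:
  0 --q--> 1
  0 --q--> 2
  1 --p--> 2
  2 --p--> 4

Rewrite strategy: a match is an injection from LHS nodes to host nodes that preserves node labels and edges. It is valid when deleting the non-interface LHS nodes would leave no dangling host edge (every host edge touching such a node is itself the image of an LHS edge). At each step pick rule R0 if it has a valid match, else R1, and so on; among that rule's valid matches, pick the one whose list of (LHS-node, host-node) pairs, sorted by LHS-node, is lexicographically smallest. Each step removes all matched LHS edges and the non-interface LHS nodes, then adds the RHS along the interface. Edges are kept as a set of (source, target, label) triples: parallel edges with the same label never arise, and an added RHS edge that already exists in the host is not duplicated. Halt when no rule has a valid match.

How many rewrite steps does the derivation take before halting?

initial: |V|=6 |E|=4  E = 0-q->1 0-q->2 1-p->2 2-p->4
step 1: apply R1 at {0↦4, 1↦2, 2↦3, 3↦0}  → |V|=4 |E|=2  E = 0-q->1 1-p->2
step 2: apply R1 at {0↦2, 1↦1, 2↦5, 3↦0}  → |V|=2 |E|=0  E = ∅
halt: no rule applies after step 2

Answer: 2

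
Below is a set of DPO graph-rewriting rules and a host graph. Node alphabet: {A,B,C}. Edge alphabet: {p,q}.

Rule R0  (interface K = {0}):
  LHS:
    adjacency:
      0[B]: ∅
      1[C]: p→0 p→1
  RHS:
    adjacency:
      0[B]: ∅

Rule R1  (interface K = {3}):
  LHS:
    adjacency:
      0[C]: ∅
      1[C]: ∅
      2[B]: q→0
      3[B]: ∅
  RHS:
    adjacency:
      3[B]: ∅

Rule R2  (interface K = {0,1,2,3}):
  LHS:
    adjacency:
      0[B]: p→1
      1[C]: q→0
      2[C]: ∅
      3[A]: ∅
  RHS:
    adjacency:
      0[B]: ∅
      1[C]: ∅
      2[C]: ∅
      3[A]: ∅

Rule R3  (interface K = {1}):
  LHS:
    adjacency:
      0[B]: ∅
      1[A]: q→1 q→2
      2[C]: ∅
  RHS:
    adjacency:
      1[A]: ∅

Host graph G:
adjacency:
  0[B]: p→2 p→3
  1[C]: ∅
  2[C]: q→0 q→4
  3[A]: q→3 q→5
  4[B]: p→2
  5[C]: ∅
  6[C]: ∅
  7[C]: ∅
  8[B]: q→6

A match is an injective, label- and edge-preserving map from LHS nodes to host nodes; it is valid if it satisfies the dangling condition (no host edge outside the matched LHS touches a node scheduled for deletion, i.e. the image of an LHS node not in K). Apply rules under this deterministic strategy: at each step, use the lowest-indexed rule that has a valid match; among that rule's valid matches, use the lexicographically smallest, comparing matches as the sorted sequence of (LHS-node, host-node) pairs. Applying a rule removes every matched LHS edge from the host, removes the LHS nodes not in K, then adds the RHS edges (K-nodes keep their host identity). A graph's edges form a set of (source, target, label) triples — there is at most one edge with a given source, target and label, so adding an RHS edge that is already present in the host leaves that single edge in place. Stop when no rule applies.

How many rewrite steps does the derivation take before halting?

Answer: 4

Steps:
initial: |V|=9 |E|=8  E = 0-p->2 0-p->3 2-q->0 2-q->4 3-q->3 3-q->5 4-p->2 8-q->6
step 1: apply R1 at {0↦6, 1↦1, 2↦8, 3↦0}  → |V|=6 |E|=7  E = 0-p->2 0-p->3 2-q->0 2-q->4 3-q->3 3-q->5 4-p->2
step 2: apply R2 at {0↦0, 1↦2, 2↦5, 3↦3}  → |V|=6 |E|=5  E = 0-p->3 2-q->4 3-q->3 3-q->5 4-p->2
step 3: apply R2 at {0↦4, 1↦2, 2↦5, 3↦3}  → |V|=6 |E|=3  E = 0-p->3 3-q->3 3-q->5
step 4: apply R3 at {0↦4, 1↦3, 2↦5}  → |V|=4 |E|=1  E = 0-p->3
final graph: no rule applies after step 4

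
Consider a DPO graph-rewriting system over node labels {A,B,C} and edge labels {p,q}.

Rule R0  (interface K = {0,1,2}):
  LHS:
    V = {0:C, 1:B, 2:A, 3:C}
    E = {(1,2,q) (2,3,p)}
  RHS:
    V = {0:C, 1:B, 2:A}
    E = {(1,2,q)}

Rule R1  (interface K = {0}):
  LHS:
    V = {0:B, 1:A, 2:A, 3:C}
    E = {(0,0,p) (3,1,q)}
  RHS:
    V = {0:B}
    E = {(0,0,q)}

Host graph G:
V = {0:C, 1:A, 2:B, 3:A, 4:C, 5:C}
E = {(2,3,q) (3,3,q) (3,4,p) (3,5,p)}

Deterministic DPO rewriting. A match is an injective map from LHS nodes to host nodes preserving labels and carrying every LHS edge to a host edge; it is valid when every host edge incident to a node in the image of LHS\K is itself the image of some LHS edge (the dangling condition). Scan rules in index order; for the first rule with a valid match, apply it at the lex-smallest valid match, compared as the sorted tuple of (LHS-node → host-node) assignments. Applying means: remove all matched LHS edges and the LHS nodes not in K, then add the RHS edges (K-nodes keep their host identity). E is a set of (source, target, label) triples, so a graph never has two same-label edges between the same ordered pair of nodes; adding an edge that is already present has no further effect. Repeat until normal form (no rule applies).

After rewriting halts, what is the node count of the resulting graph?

Answer: 4

Steps:
[0] host  ⇒  6 nodes, 4 edges  {2-q->3 3-q->3 3-p->4 3-p->5}
[1] R0 @ {0↦0, 1↦2, 2↦3, 3↦4}  ⇒  5 nodes, 3 edges  {2-q->3 3-q->3 3-p->5}
[2] R0 @ {0↦0, 1↦2, 2↦3, 3↦5}  ⇒  4 nodes, 2 edges  {2-q->3 3-q->3}
halt: no rule applies after step 2
NF nodes: {0:C, 1:A, 2:B, 3:A}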